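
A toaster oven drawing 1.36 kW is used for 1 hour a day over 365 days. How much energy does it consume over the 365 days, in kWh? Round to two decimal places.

496.40 kWh

Runtime = 1 h/day × 365 days = 365 h
Energy = 1.36 kW × 365 h = 496.4 kWh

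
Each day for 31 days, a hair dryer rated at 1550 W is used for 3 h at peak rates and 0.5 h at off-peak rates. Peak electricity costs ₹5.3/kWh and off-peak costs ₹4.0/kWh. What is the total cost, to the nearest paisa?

₹860.10

Peak energy = 1.55 kW × 3 h × 31 = 144.15 kWh
Off-peak energy = 1.55 kW × 0.5 h × 31 = 24.025 kWh
Cost = 144.15 × ₹5.3 + 24.025 × ₹4.0 = ₹763.995 + ₹96.1 = ₹860.10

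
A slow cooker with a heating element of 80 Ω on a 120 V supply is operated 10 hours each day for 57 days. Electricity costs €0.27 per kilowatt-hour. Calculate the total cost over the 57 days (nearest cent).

Power = V²/R = 120²/80 = 180 W = 0.18 kW
Runtime = 10 h/day × 57 days = 570 h
Energy = 0.18 kW × 570 h = 102.6 kWh
Cost = 102.6 kWh × €0.27/kWh = €27.70

€27.70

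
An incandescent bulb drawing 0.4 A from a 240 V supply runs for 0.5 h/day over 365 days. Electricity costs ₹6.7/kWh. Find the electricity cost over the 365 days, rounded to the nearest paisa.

Power = 0.4 A × 240 V = 96 W = 0.096 kW
Runtime = 0.5 h/day × 365 days = 182.5 h
Energy = 0.096 kW × 182.5 h = 17.52 kWh
Cost = 17.52 kWh × ₹6.7/kWh = ₹117.38

₹117.38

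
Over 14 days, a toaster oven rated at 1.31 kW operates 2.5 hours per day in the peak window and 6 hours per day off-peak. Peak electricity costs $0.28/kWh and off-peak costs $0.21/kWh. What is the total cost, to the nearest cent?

$35.95

Peak energy = 1.31 kW × 2.5 h × 14 = 45.85 kWh
Off-peak energy = 1.31 kW × 6 h × 14 = 110.04 kWh
Cost = 45.85 × $0.28 + 110.04 × $0.21 = $12.838 + $23.1084 = $35.95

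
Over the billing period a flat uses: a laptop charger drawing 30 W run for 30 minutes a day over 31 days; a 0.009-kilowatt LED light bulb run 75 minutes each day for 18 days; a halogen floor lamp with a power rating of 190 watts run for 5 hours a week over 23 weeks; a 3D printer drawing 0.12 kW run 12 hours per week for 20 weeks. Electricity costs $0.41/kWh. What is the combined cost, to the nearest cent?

laptop charger: Runtime = 30 min × 31 = 930 min = 15.5 h
laptop charger: 0.03 kW × 15.5 h = 0.465 kWh
LED light bulb: Runtime = 75 min × 18 = 1350 min = 22.5 h
LED light bulb: 0.009 kW × 22.5 h = 0.2025 kWh
halogen floor lamp: Runtime = 5 h/week × 23 weeks = 115 h
halogen floor lamp: 0.19 kW × 115 h = 21.85 kWh
3D printer: Runtime = 12 h/week × 20 weeks = 240 h
3D printer: 0.12 kW × 240 h = 28.8 kWh
Total energy = 51.3175 kWh
Cost = 51.3175 × $0.41 = $21.04

$21.04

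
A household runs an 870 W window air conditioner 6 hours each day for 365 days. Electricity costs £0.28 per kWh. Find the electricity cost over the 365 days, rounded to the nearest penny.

£533.48

Runtime = 6 h/day × 365 days = 2190 h
Energy = 0.87 kW × 2190 h = 1905.3 kWh
Cost = 1905.3 kWh × £0.28/kWh = £533.48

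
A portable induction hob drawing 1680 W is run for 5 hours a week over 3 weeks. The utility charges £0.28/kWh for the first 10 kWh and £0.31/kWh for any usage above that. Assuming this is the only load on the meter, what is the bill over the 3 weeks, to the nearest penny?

£7.51

Runtime = 5 h/week × 3 weeks = 15 h
Energy = 1.68 kW × 15 h = 25.2 kWh
Tier 1 (0–10 kWh): 10 × £0.28 = £2.8
Above 10 kWh: 15.2 × £0.31 = £4.712
Bill = £7.51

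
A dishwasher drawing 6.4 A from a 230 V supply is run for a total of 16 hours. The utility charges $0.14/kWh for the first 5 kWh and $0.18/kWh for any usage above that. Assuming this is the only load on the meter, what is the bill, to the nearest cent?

$4.04

Power = 6.4 A × 230 V = 1472 W = 1.472 kW
Energy = 1.472 kW × 16 h = 23.552 kWh
Tier 1 (0–5 kWh): 5 × $0.14 = $0.7
Above 5 kWh: 18.552 × $0.18 = $3.33936
Bill = $4.04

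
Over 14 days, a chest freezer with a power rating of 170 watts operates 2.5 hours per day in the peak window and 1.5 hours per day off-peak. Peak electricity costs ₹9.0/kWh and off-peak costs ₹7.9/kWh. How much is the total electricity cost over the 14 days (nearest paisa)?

Peak energy = 0.17 kW × 2.5 h × 14 = 5.95 kWh
Off-peak energy = 0.17 kW × 1.5 h × 14 = 3.57 kWh
Cost = 5.95 × ₹9.0 + 3.57 × ₹7.9 = ₹53.55 + ₹28.203 = ₹81.75

₹81.75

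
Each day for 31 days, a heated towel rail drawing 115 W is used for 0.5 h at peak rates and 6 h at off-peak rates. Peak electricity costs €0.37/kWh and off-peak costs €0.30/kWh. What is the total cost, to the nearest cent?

€7.08

Peak energy = 0.115 kW × 0.5 h × 31 = 1.7825 kWh
Off-peak energy = 0.115 kW × 6 h × 31 = 21.39 kWh
Cost = 1.7825 × €0.37 + 21.39 × €0.30 = €0.659525 + €6.417 = €7.08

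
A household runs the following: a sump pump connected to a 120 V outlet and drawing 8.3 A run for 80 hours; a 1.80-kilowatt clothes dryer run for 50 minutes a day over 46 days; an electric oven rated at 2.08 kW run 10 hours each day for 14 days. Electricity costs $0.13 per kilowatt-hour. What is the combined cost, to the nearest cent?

sump pump: Power = 8.3 A × 120 V = 996 W = 0.996 kW
sump pump: 0.996 kW × 80 h = 79.68 kWh
clothes dryer: Runtime = 50 min × 46 = 2300 min = 38.333333… h
clothes dryer: 1.8 kW × 38.333333… h = 69 kWh
electric oven: Runtime = 10 h/day × 14 days = 140 h
electric oven: 2.08 kW × 140 h = 291.2 kWh
Total energy = 439.88 kWh
Cost = 439.88 × $0.13 = $57.18

$57.18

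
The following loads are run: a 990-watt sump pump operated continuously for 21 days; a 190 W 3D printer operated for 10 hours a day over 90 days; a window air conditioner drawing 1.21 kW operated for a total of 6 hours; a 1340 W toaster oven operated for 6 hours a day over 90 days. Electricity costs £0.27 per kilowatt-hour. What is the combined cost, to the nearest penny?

sump pump: Runtime = 24 h × 21 = 504 h
sump pump: 0.99 kW × 504 h = 498.96 kWh
3D printer: Runtime = 10 h/day × 90 days = 900 h
3D printer: 0.19 kW × 900 h = 171 kWh
window air conditioner: 1.21 kW × 6 h = 7.26 kWh
toaster oven: Runtime = 6 h/day × 90 days = 540 h
toaster oven: 1.34 kW × 540 h = 723.6 kWh
Total energy = 1400.82 kWh
Cost = 1400.82 × £0.27 = £378.22

£378.22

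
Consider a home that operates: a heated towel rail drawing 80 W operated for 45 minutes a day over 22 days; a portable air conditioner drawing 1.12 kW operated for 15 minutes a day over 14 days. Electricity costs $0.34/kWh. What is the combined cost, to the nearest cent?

heated towel rail: Runtime = 45 min × 22 = 990 min = 16.5 h
heated towel rail: 0.08 kW × 16.5 h = 1.32 kWh
portable air conditioner: Runtime = 15 min × 14 = 210 min = 3.5 h
portable air conditioner: 1.12 kW × 3.5 h = 3.92 kWh
Total energy = 5.24 kWh
Cost = 5.24 × $0.34 = $1.78

$1.78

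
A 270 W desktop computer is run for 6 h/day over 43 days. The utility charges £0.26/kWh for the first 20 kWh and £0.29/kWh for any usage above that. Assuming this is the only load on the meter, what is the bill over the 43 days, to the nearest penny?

£19.60

Runtime = 6 h/day × 43 days = 258 h
Energy = 0.27 kW × 258 h = 69.66 kWh
Tier 1 (0–20 kWh): 20 × £0.26 = £5.2
Above 20 kWh: 49.66 × £0.29 = £14.4014
Bill = £19.60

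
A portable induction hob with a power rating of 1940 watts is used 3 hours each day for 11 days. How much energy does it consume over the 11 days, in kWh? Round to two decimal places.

Runtime = 3 h/day × 11 days = 33 h
Energy = 1.94 kW × 33 h = 64.02 kWh

64.02 kWh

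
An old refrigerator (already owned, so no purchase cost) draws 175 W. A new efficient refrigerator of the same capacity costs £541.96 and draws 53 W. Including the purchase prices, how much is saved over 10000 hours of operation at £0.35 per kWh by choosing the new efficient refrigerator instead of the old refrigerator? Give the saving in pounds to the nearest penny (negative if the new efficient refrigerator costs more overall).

old refrigerator: £0.00 + (175/1000) kW × 10000 h × £0.35 = £0.00 + £612.5 = £612.5
new efficient refrigerator: £541.96 + (53/1000) kW × 10000 h × £0.35 = £541.96 + £185.5 = £727.46
Saving = £612.5 − £727.46 = −£114.96

-£114.96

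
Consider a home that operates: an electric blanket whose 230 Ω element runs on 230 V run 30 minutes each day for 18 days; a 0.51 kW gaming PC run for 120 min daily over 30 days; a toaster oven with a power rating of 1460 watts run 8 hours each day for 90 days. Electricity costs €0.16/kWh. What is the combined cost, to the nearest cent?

electric blanket: Power = V²/R = 230²/230 = 230 W = 0.23 kW
electric blanket: Runtime = 30 min × 18 = 540 min = 9 h
electric blanket: 0.23 kW × 9 h = 2.07 kWh
gaming PC: Runtime = 120 min × 30 = 3600 min = 60 h
gaming PC: 0.51 kW × 60 h = 30.6 kWh
toaster oven: Runtime = 8 h/day × 90 days = 720 h
toaster oven: 1.46 kW × 720 h = 1051.2 kWh
Total energy = 1083.87 kWh
Cost = 1083.87 × €0.16 = €173.42

€173.42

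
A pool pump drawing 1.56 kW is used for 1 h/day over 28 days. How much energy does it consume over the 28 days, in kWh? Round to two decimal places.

43.68 kWh

Runtime = 1 h/day × 28 days = 28 h
Energy = 1.56 kW × 28 h = 43.68 kWh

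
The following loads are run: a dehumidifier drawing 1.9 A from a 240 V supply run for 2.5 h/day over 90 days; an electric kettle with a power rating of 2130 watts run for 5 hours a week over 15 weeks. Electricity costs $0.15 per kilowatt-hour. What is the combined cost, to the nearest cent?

dehumidifier: Power = 1.9 A × 240 V = 456 W = 0.456 kW
dehumidifier: Runtime = 2.5 h/day × 90 days = 225 h
dehumidifier: 0.456 kW × 225 h = 102.6 kWh
electric kettle: Runtime = 5 h/week × 15 weeks = 75 h
electric kettle: 2.13 kW × 75 h = 159.75 kWh
Total energy = 262.35 kWh
Cost = 262.35 × $0.15 = $39.35

$39.35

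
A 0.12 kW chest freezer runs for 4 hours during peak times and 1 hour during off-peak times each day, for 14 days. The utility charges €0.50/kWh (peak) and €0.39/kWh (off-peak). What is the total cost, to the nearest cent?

€4.02

Peak energy = 0.12 kW × 4 h × 14 = 6.72 kWh
Off-peak energy = 0.12 kW × 1 h × 14 = 1.68 kWh
Cost = 6.72 × €0.50 + 1.68 × €0.39 = €3.36 + €0.6552 = €4.02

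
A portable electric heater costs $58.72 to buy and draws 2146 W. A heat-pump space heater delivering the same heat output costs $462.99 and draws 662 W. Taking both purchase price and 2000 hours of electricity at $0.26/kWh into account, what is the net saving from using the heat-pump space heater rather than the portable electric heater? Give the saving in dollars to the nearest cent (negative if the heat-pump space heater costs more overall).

portable electric heater: $58.72 + (2146/1000) kW × 2000 h × $0.26 = $58.72 + $1115.92 = $1174.64
heat-pump space heater: $462.99 + (662/1000) kW × 2000 h × $0.26 = $462.99 + $344.24 = $807.23
Saving = $1174.64 − $807.23 = $367.41

$367.41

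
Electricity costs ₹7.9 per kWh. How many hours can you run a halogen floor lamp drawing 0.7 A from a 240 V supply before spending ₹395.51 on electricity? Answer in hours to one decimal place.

Power = 0.7 A × 240 V = 168 W = 0.168 kW
Energy available = ₹395.51 ÷ ₹7.9/kWh = 50.0646 kWh
Hours = 50.0646 kWh ÷ 0.168 kW = 298.0 h

298.0 h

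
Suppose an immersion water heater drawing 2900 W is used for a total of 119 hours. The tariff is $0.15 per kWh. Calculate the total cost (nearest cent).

$51.77

Energy = 2.9 kW × 119 h = 345.1 kWh
Cost = 345.1 kWh × $0.15/kWh = $51.77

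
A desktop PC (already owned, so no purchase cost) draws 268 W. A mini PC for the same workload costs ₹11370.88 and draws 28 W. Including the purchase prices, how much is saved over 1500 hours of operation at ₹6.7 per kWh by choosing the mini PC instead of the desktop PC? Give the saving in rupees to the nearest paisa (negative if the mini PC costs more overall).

-₹8958.88

desktop PC: ₹0.00 + (268/1000) kW × 1500 h × ₹6.7 = ₹0.00 + ₹2693.4 = ₹2693.4
mini PC: ₹11370.88 + (28/1000) kW × 1500 h × ₹6.7 = ₹11370.88 + ₹281.4 = ₹11652.28
Saving = ₹2693.4 − ₹11652.28 = −₹8958.88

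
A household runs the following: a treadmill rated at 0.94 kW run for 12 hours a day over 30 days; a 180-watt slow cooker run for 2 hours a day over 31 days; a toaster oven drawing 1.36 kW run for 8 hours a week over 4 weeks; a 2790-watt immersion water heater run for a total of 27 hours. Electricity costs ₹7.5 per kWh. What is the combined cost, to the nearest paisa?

₹3513.08

treadmill: Runtime = 12 h/day × 30 days = 360 h
treadmill: 0.94 kW × 360 h = 338.4 kWh
slow cooker: Runtime = 2 h/day × 31 days = 62 h
slow cooker: 0.18 kW × 62 h = 11.16 kWh
toaster oven: Runtime = 8 h/week × 4 weeks = 32 h
toaster oven: 1.36 kW × 32 h = 43.52 kWh
immersion water heater: 2.79 kW × 27 h = 75.33 kWh
Total energy = 468.41 kWh
Cost = 468.41 × ₹7.5 = ₹3513.08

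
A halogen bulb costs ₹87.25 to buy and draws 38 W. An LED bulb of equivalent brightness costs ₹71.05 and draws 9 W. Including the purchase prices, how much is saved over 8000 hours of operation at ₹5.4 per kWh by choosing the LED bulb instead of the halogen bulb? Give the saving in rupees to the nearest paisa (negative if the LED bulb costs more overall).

₹1269.00

halogen bulb: ₹87.25 + (38/1000) kW × 8000 h × ₹5.4 = ₹87.25 + ₹1641.6 = ₹1728.85
LED bulb: ₹71.05 + (9/1000) kW × 8000 h × ₹5.4 = ₹71.05 + ₹388.8 = ₹459.85
Saving = ₹1728.85 − ₹459.85 = ₹1269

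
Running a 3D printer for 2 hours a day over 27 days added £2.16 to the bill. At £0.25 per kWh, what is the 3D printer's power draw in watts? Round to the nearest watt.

Energy = £2.16 ÷ £0.25/kWh = 8.64 kWh
Runtime = 2 h/day × 27 days = 54 h
Power = 8.64 kWh ÷ 54 h = 0.16 kW = 160 W

160 W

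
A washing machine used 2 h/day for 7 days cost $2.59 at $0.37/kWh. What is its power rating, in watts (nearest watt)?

Energy = $2.59 ÷ $0.37/kWh = 7 kWh
Runtime = 2 h/day × 7 days = 14 h
Power = 7 kWh ÷ 14 h = 0.5 kW = 500 W

500 W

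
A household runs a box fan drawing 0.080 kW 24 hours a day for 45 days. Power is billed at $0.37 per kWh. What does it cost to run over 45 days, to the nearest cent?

$31.97

Runtime = 24 h × 45 = 1080 h
Energy = 0.08 kW × 1080 h = 86.4 kWh
Cost = 86.4 kWh × $0.37/kWh = $31.97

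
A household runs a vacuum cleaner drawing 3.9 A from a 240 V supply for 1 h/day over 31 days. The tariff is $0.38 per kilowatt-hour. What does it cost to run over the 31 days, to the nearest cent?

Power = 3.9 A × 240 V = 936 W = 0.936 kW
Runtime = 1 h/day × 31 days = 31 h
Energy = 0.936 kW × 31 h = 29.016 kWh
Cost = 29.016 kWh × $0.38/kWh = $11.03

$11.03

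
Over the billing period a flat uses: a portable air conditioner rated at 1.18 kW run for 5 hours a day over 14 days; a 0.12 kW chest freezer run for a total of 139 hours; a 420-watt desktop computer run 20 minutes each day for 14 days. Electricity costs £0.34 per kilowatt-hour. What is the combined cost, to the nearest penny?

£34.42

portable air conditioner: Runtime = 5 h/day × 14 days = 70 h
portable air conditioner: 1.18 kW × 70 h = 82.6 kWh
chest freezer: 0.12 kW × 139 h = 16.68 kWh
desktop computer: Runtime = 20 min × 14 = 280 min = 4.666666… h
desktop computer: 0.42 kW × 4.666666… h = 1.96 kWh
Total energy = 101.24 kWh
Cost = 101.24 × £0.34 = £34.42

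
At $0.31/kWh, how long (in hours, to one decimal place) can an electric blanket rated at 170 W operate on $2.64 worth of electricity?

Energy available = $2.64 ÷ $0.31/kWh = 8.5161 kWh
Hours = 8.5161 kWh ÷ 0.17 kW = 50.1 h

50.1 h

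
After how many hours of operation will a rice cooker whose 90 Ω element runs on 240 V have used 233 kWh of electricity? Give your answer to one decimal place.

Power = V²/R = 240²/90 = 640 W = 0.64 kW
Hours = 233 kWh ÷ 0.64 kW = 364.1 h

364.1 h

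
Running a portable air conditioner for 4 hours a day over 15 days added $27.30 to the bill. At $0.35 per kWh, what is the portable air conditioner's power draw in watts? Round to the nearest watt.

Energy = $27.30 ÷ $0.35/kWh = 78 kWh
Runtime = 4 h/day × 15 days = 60 h
Power = 78 kWh ÷ 60 h = 1.3 kW = 1300 W

1300 W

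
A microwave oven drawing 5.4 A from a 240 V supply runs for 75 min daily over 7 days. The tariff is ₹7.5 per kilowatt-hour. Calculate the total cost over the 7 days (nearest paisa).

Power = 5.4 A × 240 V = 1296 W = 1.296 kW
Runtime = 75 min × 7 = 525 min = 8.75 h
Energy = 1.296 kW × 8.75 h = 11.34 kWh
Cost = 11.34 kWh × ₹7.5/kWh = ₹85.05

₹85.05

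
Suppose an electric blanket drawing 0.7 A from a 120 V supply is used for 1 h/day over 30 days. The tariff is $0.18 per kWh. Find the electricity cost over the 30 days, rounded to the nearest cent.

$0.45

Power = 0.7 A × 120 V = 84 W = 0.084 kW
Runtime = 1 h/day × 30 days = 30 h
Energy = 0.084 kW × 30 h = 2.52 kWh
Cost = 2.52 kWh × $0.18/kWh = $0.45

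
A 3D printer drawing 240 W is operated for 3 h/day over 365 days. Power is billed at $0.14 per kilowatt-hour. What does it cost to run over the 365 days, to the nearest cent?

Runtime = 3 h/day × 365 days = 1095 h
Energy = 0.24 kW × 1095 h = 262.8 kWh
Cost = 262.8 kWh × $0.14/kWh = $36.79

$36.79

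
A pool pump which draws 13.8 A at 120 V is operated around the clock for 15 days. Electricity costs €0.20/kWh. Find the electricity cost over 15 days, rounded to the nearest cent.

Power = 13.8 A × 120 V = 1656 W = 1.656 kW
Runtime = 24 h × 15 = 360 h
Energy = 1.656 kW × 360 h = 596.16 kWh
Cost = 596.16 kWh × €0.20/kWh = €119.23

€119.23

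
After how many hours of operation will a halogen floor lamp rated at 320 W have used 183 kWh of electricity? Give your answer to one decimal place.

571.9 h

Hours = 183 kWh ÷ 0.32 kW = 571.9 h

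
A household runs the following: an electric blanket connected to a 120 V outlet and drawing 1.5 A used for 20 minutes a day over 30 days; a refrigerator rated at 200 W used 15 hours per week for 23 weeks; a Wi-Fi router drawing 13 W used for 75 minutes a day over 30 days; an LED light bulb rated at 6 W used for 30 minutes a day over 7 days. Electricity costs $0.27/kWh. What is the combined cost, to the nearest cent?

electric blanket: Power = 1.5 A × 120 V = 180 W = 0.18 kW
electric blanket: Runtime = 20 min × 30 = 600 min = 10 h
electric blanket: 0.18 kW × 10 h = 1.8 kWh
refrigerator: Runtime = 15 h/week × 23 weeks = 345 h
refrigerator: 0.2 kW × 345 h = 69 kWh
Wi-Fi router: Runtime = 75 min × 30 = 2250 min = 37.5 h
Wi-Fi router: 0.013 kW × 37.5 h = 0.4875 kWh
LED light bulb: Runtime = 30 min × 7 = 210 min = 3.5 h
LED light bulb: 0.006 kW × 3.5 h = 0.021 kWh
Total energy = 71.3085 kWh
Cost = 71.3085 × $0.27 = $19.25

$19.25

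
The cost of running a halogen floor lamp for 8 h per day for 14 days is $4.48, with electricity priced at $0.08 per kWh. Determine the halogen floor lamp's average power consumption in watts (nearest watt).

500 W

Energy = $4.48 ÷ $0.08/kWh = 56 kWh
Runtime = 8 h/day × 14 days = 112 h
Power = 56 kWh ÷ 112 h = 0.5 kW = 500 W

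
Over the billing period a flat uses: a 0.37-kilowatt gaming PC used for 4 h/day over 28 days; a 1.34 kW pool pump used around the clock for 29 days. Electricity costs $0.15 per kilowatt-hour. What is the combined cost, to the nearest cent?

gaming PC: Runtime = 4 h/day × 28 days = 112 h
gaming PC: 0.37 kW × 112 h = 41.44 kWh
pool pump: Runtime = 24 h × 29 = 696 h
pool pump: 1.34 kW × 696 h = 932.64 kWh
Total energy = 974.08 kWh
Cost = 974.08 × $0.15 = $146.11

$146.11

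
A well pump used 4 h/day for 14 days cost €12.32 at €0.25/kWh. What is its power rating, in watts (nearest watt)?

880 W

Energy = €12.32 ÷ €0.25/kWh = 49.28 kWh
Runtime = 4 h/day × 14 days = 56 h
Power = 49.28 kWh ÷ 56 h = 0.88 kW = 880 W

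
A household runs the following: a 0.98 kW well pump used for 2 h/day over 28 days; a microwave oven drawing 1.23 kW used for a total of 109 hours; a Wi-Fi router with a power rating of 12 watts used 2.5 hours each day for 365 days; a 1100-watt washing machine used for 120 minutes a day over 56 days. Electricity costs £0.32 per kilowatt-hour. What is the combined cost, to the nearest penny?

well pump: Runtime = 2 h/day × 28 days = 56 h
well pump: 0.98 kW × 56 h = 54.88 kWh
microwave oven: 1.23 kW × 109 h = 134.07 kWh
Wi-Fi router: Runtime = 2.5 h/day × 365 days = 912.5 h
Wi-Fi router: 0.012 kW × 912.5 h = 10.95 kWh
washing machine: Runtime = 120 min × 56 = 6720 min = 112 h
washing machine: 1.1 kW × 112 h = 123.2 kWh
Total energy = 323.1 kWh
Cost = 323.1 × £0.32 = £103.39

£103.39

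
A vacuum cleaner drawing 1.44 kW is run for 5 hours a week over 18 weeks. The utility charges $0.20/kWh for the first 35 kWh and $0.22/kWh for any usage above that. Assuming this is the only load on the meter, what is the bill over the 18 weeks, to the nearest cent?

Runtime = 5 h/week × 18 weeks = 90 h
Energy = 1.44 kW × 90 h = 129.6 kWh
Tier 1 (0–35 kWh): 35 × $0.20 = $7
Above 35 kWh: 94.6 × $0.22 = $20.812
Bill = $27.81

$27.81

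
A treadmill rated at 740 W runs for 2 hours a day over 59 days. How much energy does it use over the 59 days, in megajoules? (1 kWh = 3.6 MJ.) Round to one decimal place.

314.4 MJ

Runtime = 2 h/day × 59 days = 118 h
Energy = 0.74 kW × 118 h = 87.32 kWh
= 87.32 × 3.6 MJ = 314.4 MJ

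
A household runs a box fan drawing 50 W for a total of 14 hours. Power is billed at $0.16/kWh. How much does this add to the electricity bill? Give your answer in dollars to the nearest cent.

$0.11

Energy = 0.05 kW × 14 h = 0.7 kWh
Cost = 0.7 kWh × $0.16/kWh = $0.11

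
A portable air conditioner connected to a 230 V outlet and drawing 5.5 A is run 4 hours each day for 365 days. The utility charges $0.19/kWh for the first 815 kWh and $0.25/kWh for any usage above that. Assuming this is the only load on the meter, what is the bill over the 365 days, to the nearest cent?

$412.83

Power = 5.5 A × 230 V = 1265 W = 1.265 kW
Runtime = 4 h/day × 365 days = 1460 h
Energy = 1.265 kW × 1460 h = 1846.9 kWh
Tier 1 (0–815 kWh): 815 × $0.19 = $154.85
Above 815 kWh: 1031.9 × $0.25 = $257.975
Bill = $412.83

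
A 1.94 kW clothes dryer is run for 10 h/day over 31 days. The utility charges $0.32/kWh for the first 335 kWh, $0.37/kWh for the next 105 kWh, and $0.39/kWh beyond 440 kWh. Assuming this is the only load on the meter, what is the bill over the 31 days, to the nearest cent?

Runtime = 10 h/day × 31 days = 310 h
Energy = 1.94 kW × 310 h = 601.4 kWh
Tier 1 (0–335 kWh): 335 × $0.32 = $107.2
Tier 2 (335–440 kWh): 105 × $0.37 = $38.85
Above 440 kWh: 161.4 × $0.39 = $62.946
Bill = $209.00

$209.00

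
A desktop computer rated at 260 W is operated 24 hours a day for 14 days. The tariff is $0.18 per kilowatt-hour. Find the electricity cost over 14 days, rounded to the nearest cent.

Runtime = 24 h × 14 = 336 h
Energy = 0.26 kW × 336 h = 87.36 kWh
Cost = 87.36 kWh × $0.18/kWh = $15.72

$15.72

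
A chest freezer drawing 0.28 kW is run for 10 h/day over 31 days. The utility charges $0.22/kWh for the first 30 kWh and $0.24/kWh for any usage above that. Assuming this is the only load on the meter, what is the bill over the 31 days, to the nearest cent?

$20.23

Runtime = 10 h/day × 31 days = 310 h
Energy = 0.28 kW × 310 h = 86.8 kWh
Tier 1 (0–30 kWh): 30 × $0.22 = $6.6
Above 30 kWh: 56.8 × $0.24 = $13.632
Bill = $20.23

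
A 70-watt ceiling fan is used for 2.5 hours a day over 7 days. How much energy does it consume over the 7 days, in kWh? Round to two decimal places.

1.23 kWh

Runtime = 2.5 h/day × 7 days = 17.5 h
Energy = 0.07 kW × 17.5 h = 1.225 kWh ≈ 1.23 kWh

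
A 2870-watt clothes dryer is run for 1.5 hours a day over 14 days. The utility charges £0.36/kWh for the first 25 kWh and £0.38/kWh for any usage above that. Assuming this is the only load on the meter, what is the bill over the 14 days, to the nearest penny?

£22.40

Runtime = 1.5 h/day × 14 days = 21 h
Energy = 2.87 kW × 21 h = 60.27 kWh
Tier 1 (0–25 kWh): 25 × £0.36 = £9
Above 25 kWh: 35.27 × £0.38 = £13.4026
Bill = £22.40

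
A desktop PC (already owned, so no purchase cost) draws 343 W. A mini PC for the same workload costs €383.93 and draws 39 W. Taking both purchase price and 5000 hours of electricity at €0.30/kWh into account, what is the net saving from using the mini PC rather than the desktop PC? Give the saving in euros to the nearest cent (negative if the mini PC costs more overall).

desktop PC: €0.00 + (343/1000) kW × 5000 h × €0.30 = €0.00 + €514.5 = €514.5
mini PC: €383.93 + (39/1000) kW × 5000 h × €0.30 = €383.93 + €58.5 = €442.43
Saving = €514.5 − €442.43 = €72.07

€72.07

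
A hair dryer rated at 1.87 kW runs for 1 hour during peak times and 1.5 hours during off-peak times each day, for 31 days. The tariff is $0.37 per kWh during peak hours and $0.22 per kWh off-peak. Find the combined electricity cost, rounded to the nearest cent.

$40.58

Peak energy = 1.87 kW × 1 h × 31 = 57.97 kWh
Off-peak energy = 1.87 kW × 1.5 h × 31 = 86.955 kWh
Cost = 57.97 × $0.37 + 86.955 × $0.22 = $21.4489 + $19.1301 = $40.58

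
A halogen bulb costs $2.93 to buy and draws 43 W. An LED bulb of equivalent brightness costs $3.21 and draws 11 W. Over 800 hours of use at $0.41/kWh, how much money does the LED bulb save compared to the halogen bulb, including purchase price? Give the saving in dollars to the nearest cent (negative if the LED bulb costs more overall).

halogen bulb: $2.93 + (43/1000) kW × 800 h × $0.41 = $2.93 + $14.104 = $17.034
LED bulb: $3.21 + (11/1000) kW × 800 h × $0.41 = $3.21 + $3.608 = $6.818
Saving = $17.034 − $6.818 = $10.216 → $10.22

$10.22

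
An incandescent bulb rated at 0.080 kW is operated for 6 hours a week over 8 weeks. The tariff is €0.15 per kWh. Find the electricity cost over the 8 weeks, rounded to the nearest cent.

Runtime = 6 h/week × 8 weeks = 48 h
Energy = 0.08 kW × 48 h = 3.84 kWh
Cost = 3.84 kWh × €0.15/kWh = €0.58

€0.58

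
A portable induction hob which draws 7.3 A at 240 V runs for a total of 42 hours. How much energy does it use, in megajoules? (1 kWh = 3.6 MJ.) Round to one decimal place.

Power = 7.3 A × 240 V = 1752 W = 1.752 kW
Energy = 1.752 kW × 42 h = 73.584 kWh
= 73.584 × 3.6 MJ = 264.9 MJ

264.9 MJ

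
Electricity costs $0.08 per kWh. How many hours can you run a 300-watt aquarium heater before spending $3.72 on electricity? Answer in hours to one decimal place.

155.0 h

Energy available = $3.72 ÷ $0.08/kWh = 46.5 kWh
Hours = 46.5 kWh ÷ 0.3 kW = 155.0 h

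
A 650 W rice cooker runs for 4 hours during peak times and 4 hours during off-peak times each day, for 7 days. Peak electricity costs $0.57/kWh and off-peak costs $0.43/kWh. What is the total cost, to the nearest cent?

Peak energy = 0.65 kW × 4 h × 7 = 18.2 kWh
Off-peak energy = 0.65 kW × 4 h × 7 = 18.2 kWh
Cost = 18.2 × $0.57 + 18.2 × $0.43 = $10.374 + $7.826 = $18.20

$18.20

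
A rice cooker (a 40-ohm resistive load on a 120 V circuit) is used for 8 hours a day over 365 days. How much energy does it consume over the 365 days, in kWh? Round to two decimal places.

1051.20 kWh

Power = V²/R = 120²/40 = 360 W = 0.36 kW
Runtime = 8 h/day × 365 days = 2920 h
Energy = 0.36 kW × 2920 h = 1051.2 kWh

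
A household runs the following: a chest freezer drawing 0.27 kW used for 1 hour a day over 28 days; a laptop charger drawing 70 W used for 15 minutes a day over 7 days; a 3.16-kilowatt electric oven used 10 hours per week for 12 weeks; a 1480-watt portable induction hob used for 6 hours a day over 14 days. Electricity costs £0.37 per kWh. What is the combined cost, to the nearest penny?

£189.14

chest freezer: Runtime = 1 h/day × 28 days = 28 h
chest freezer: 0.27 kW × 28 h = 7.56 kWh
laptop charger: Runtime = 15 min × 7 = 105 min = 1.75 h
laptop charger: 0.07 kW × 1.75 h = 0.1225 kWh
electric oven: Runtime = 10 h/week × 12 weeks = 120 h
electric oven: 3.16 kW × 120 h = 379.2 kWh
portable induction hob: Runtime = 6 h/day × 14 days = 84 h
portable induction hob: 1.48 kW × 84 h = 124.32 kWh
Total energy = 511.2025 kWh
Cost = 511.2025 × £0.37 = £189.14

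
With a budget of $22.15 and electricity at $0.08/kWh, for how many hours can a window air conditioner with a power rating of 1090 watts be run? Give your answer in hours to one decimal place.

254.0 h

Energy available = $22.15 ÷ $0.08/kWh = 276.875 kWh
Hours = 276.875 kWh ÷ 1.09 kW = 254.0 h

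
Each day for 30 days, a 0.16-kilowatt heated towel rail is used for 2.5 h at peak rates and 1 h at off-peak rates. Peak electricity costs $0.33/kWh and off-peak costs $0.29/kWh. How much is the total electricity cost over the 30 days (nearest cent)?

Peak energy = 0.16 kW × 2.5 h × 30 = 12 kWh
Off-peak energy = 0.16 kW × 1 h × 30 = 4.8 kWh
Cost = 12 × $0.33 + 4.8 × $0.29 = $3.96 + $1.392 = $5.35

$5.35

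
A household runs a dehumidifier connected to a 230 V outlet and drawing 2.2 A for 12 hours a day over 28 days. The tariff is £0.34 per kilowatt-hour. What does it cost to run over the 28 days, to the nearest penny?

£57.81

Power = 2.2 A × 230 V = 506 W = 0.506 kW
Runtime = 12 h/day × 28 days = 336 h
Energy = 0.506 kW × 336 h = 170.016 kWh
Cost = 170.016 kWh × £0.34/kWh = £57.81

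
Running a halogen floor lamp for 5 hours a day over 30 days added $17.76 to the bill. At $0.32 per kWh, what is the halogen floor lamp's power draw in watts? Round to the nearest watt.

Energy = $17.76 ÷ $0.32/kWh = 55.5 kWh
Runtime = 5 h/day × 30 days = 150 h
Power = 55.5 kWh ÷ 150 h = 0.37 kW = 370 W

370 W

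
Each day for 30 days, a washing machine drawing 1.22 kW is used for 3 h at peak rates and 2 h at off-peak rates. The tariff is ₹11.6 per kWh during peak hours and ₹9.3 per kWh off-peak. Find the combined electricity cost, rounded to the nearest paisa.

Peak energy = 1.22 kW × 3 h × 30 = 109.8 kWh
Off-peak energy = 1.22 kW × 2 h × 30 = 73.2 kWh
Cost = 109.8 × ₹11.6 + 73.2 × ₹9.3 = ₹1273.68 + ₹680.76 = ₹1954.44

₹1954.44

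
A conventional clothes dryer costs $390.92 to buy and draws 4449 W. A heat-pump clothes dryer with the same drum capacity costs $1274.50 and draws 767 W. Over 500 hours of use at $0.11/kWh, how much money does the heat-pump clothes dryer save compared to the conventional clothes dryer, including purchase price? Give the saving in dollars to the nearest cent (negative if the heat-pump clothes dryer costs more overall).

-$681.07

conventional clothes dryer: $390.92 + (4449/1000) kW × 500 h × $0.11 = $390.92 + $244.695 = $635.615
heat-pump clothes dryer: $1274.50 + (767/1000) kW × 500 h × $0.11 = $1274.50 + $42.185 = $1316.685
Saving = $635.615 − $1316.685 = −$681.07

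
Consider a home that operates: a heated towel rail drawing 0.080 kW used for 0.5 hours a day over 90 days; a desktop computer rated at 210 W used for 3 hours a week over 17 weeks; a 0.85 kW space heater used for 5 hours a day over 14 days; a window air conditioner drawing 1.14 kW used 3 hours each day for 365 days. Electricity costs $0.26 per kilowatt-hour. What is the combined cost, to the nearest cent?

$343.75

heated towel rail: Runtime = 0.5 h/day × 90 days = 45 h
heated towel rail: 0.08 kW × 45 h = 3.6 kWh
desktop computer: Runtime = 3 h/week × 17 weeks = 51 h
desktop computer: 0.21 kW × 51 h = 10.71 kWh
space heater: Runtime = 5 h/day × 14 days = 70 h
space heater: 0.85 kW × 70 h = 59.5 kWh
window air conditioner: Runtime = 3 h/day × 365 days = 1095 h
window air conditioner: 1.14 kW × 1095 h = 1248.3 kWh
Total energy = 1322.11 kWh
Cost = 1322.11 × $0.26 = $343.75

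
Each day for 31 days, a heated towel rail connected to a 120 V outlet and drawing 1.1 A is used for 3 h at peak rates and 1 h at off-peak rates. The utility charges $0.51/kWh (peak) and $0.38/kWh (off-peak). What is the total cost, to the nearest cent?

Power = 1.1 A × 120 V = 132 W = 0.132 kW
Peak energy = 0.132 kW × 3 h × 31 = 12.276 kWh
Off-peak energy = 0.132 kW × 1 h × 31 = 4.092 kWh
Cost = 12.276 × $0.51 + 4.092 × $0.38 = $6.26076 + $1.55496 = $7.82

$7.82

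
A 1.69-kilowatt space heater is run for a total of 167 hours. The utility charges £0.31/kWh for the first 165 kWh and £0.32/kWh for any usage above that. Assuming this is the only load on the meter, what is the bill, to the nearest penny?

£88.66

Energy = 1.69 kW × 167 h = 282.23 kWh
Tier 1 (0–165 kWh): 165 × £0.31 = £51.15
Above 165 kWh: 117.23 × £0.32 = £37.5136
Bill = £88.66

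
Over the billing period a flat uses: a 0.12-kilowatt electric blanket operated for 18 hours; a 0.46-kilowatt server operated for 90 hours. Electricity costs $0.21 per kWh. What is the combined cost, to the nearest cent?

$9.15

electric blanket: 0.12 kW × 18 h = 2.16 kWh
server: 0.46 kW × 90 h = 41.4 kWh
Total energy = 43.56 kWh
Cost = 43.56 × $0.21 = $9.15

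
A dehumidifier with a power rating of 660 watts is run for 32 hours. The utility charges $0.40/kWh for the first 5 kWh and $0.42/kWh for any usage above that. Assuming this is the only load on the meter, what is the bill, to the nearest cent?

$8.77

Energy = 0.66 kW × 32 h = 21.12 kWh
Tier 1 (0–5 kWh): 5 × $0.40 = $2
Above 5 kWh: 16.12 × $0.42 = $6.7704
Bill = $8.77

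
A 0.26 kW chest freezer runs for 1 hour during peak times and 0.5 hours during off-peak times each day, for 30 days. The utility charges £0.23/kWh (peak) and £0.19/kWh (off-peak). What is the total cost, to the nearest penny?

Peak energy = 0.26 kW × 1 h × 30 = 7.8 kWh
Off-peak energy = 0.26 kW × 0.5 h × 30 = 3.9 kWh
Cost = 7.8 × £0.23 + 3.9 × £0.19 = £1.794 + £0.741 = £2.54

£2.54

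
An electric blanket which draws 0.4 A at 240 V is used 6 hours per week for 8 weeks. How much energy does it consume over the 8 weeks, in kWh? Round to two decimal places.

Power = 0.4 A × 240 V = 96 W = 0.096 kW
Runtime = 6 h/week × 8 weeks = 48 h
Energy = 0.096 kW × 48 h = 4.608 kWh ≈ 4.61 kWh

4.61 kWh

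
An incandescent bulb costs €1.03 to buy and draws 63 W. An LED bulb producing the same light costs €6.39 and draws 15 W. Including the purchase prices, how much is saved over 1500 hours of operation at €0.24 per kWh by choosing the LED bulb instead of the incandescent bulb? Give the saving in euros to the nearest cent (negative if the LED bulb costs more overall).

incandescent bulb: €1.03 + (63/1000) kW × 1500 h × €0.24 = €1.03 + €22.68 = €23.71
LED bulb: €6.39 + (15/1000) kW × 1500 h × €0.24 = €6.39 + €5.4 = €11.79
Saving = €23.71 − €11.79 = €11.92

€11.92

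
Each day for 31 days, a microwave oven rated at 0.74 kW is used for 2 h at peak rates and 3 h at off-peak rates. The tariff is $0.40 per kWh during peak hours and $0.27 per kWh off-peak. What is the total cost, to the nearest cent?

$36.93

Peak energy = 0.74 kW × 2 h × 31 = 45.88 kWh
Off-peak energy = 0.74 kW × 3 h × 31 = 68.82 kWh
Cost = 45.88 × $0.40 + 68.82 × $0.27 = $18.352 + $18.5814 = $36.93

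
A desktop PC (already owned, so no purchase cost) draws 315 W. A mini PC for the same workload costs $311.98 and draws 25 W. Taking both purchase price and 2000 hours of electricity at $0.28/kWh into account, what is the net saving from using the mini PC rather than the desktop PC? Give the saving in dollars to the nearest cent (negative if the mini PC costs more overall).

-$149.58

desktop PC: $0.00 + (315/1000) kW × 2000 h × $0.28 = $0.00 + $176.4 = $176.4
mini PC: $311.98 + (25/1000) kW × 2000 h × $0.28 = $311.98 + $14 = $325.98
Saving = $176.4 − $325.98 = −$149.58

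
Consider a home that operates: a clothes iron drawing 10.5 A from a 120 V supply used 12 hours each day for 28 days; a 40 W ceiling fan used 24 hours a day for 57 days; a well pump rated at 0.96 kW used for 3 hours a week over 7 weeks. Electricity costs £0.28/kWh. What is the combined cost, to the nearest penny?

clothes iron: Power = 10.5 A × 120 V = 1260 W = 1.26 kW
clothes iron: Runtime = 12 h/day × 28 days = 336 h
clothes iron: 1.26 kW × 336 h = 423.36 kWh
ceiling fan: Runtime = 24 h × 57 = 1368 h
ceiling fan: 0.04 kW × 1368 h = 54.72 kWh
well pump: Runtime = 3 h/week × 7 weeks = 21 h
well pump: 0.96 kW × 21 h = 20.16 kWh
Total energy = 498.24 kWh
Cost = 498.24 × £0.28 = £139.51

£139.51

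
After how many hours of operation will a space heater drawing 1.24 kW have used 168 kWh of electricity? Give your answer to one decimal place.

135.5 h

Hours = 168 kWh ÷ 1.24 kW = 135.5 h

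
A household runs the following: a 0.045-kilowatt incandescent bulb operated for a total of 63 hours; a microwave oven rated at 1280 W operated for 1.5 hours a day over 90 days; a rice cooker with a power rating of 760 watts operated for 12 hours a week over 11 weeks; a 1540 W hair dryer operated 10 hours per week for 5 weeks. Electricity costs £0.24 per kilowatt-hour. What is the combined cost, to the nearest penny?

£84.71

incandescent bulb: 0.045 kW × 63 h = 2.835 kWh
microwave oven: Runtime = 1.5 h/day × 90 days = 135 h
microwave oven: 1.28 kW × 135 h = 172.8 kWh
rice cooker: Runtime = 12 h/week × 11 weeks = 132 h
rice cooker: 0.76 kW × 132 h = 100.32 kWh
hair dryer: Runtime = 10 h/week × 5 weeks = 50 h
hair dryer: 1.54 kW × 50 h = 77 kWh
Total energy = 352.955 kWh
Cost = 352.955 × £0.24 = £84.71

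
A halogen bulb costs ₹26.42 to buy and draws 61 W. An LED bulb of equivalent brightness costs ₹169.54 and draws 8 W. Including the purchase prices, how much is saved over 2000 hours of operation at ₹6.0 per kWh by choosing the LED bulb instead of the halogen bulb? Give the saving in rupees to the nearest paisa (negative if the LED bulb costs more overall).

halogen bulb: ₹26.42 + (61/1000) kW × 2000 h × ₹6.0 = ₹26.42 + ₹732 = ₹758.42
LED bulb: ₹169.54 + (8/1000) kW × 2000 h × ₹6.0 = ₹169.54 + ₹96 = ₹265.54
Saving = ₹758.42 − ₹265.54 = ₹492.88

₹492.88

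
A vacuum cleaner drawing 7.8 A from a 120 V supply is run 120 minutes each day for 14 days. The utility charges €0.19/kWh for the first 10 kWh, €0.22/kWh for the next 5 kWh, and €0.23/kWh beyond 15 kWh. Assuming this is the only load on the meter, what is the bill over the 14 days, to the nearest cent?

€5.58

Power = 7.8 A × 120 V = 936 W = 0.936 kW
Runtime = 120 min × 14 = 1680 min = 28 h
Energy = 0.936 kW × 28 h = 26.208 kWh
Tier 1 (0–10 kWh): 10 × €0.19 = €1.9
Tier 2 (10–15 kWh): 5 × €0.22 = €1.1
Above 15 kWh: 11.208 × €0.23 = €2.57784
Bill = €5.58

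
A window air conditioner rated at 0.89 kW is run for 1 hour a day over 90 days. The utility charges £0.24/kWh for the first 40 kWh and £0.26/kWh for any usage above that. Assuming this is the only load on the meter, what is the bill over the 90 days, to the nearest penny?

£20.03

Runtime = 1 h/day × 90 days = 90 h
Energy = 0.89 kW × 90 h = 80.1 kWh
Tier 1 (0–40 kWh): 40 × £0.24 = £9.6
Above 40 kWh: 40.1 × £0.26 = £10.426
Bill = £20.03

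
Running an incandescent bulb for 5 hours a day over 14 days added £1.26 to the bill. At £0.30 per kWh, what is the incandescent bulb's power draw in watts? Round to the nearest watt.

Energy = £1.26 ÷ £0.30/kWh = 4.2 kWh
Runtime = 5 h/day × 14 days = 70 h
Power = 4.2 kWh ÷ 70 h = 0.06 kW = 60 W

60 W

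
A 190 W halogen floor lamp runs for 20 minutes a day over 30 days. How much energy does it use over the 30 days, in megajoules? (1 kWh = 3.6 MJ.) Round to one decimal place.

6.8 MJ

Runtime = 20 min × 30 = 600 min = 10 h
Energy = 0.19 kW × 10 h = 1.9 kWh
= 1.9 × 3.6 MJ = 6.8 MJ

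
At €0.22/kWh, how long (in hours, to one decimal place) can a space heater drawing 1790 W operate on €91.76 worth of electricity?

233.0 h

Energy available = €91.76 ÷ €0.22/kWh = 417.0909 kWh
Hours = 417.0909 kWh ÷ 1.79 kW = 233.0 h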